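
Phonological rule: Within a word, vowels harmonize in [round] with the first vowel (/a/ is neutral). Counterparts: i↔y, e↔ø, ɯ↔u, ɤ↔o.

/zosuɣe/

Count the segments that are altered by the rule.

1

/e/ harmonizes with /o/ ([+round]) → [ø]
1 segment changes.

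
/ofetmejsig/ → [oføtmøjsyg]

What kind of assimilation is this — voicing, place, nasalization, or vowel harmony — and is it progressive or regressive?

vowel harmony, progressive

/e/→[ø] /e/→[ø] /i/→[y].
Vowels agree with the first vowel, so the harmony is progressive.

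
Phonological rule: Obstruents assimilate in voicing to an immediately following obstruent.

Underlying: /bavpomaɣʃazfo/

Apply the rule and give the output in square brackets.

[bafpomaxʃasfo]

/v/ before /p/ (voiceless) → [f]
/ɣ/ before /ʃ/ (voiceless) → [x]
/z/ before /f/ (voiceless) → [s]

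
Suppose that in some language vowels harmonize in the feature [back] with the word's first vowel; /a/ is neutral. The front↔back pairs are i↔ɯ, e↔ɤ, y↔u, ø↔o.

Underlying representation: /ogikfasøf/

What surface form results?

/i/ harmonizes with /o/ ([+back]) → [ɯ]
/ø/ harmonizes with /o/ ([+back]) → [o]

[ogɯkfasof]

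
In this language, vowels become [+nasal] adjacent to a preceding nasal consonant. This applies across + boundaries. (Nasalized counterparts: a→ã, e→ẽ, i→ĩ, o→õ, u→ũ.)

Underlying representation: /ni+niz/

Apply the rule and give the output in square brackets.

[nĩ+nĩz]

/i/ after nasal /n/ → [ĩ]
/i/ after nasal /n/ → [ĩ]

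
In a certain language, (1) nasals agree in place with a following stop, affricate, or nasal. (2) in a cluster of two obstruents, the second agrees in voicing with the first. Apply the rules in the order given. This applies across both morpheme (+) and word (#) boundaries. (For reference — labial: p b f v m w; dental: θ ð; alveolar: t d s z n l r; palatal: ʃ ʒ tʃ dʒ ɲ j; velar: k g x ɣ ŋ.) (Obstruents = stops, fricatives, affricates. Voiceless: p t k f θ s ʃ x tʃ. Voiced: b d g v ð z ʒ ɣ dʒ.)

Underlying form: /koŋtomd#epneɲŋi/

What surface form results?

[kontond#epneŋŋi]

Rule 1: /ŋ/ before /t/ (alveolar) → [n]
Rule 1: /m/ before /d/ (alveolar) → [n]
Rule 1: /ɲ/ before /ŋ/ (velar) → [ŋ]
After rule 1: kontond#epneŋŋi
Rule 2: no segment meets the rule's conditions; no change.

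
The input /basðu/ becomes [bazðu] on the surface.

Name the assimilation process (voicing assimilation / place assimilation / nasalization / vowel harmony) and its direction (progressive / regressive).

/s/→[z].
Each target copies a feature from the following segment, so the direction is regressive.

voicing assimilation, regressive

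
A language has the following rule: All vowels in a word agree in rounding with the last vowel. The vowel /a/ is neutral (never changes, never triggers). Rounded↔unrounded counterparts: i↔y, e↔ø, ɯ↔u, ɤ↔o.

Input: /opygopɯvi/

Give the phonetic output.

/o/ harmonizes with /i/ ([-round]) → [ɤ]
/y/ harmonizes with /i/ ([-round]) → [i]
/o/ harmonizes with /i/ ([-round]) → [ɤ]

[ɤpigɤpɯvi]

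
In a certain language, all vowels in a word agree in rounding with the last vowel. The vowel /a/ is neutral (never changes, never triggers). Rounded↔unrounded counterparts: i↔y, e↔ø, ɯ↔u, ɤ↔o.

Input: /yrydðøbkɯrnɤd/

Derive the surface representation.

[iridðebkɯrnɤd]

/y/ harmonizes with /ɤ/ ([-round]) → [i]
/y/ harmonizes with /ɤ/ ([-round]) → [i]
/ø/ harmonizes with /ɤ/ ([-round]) → [e]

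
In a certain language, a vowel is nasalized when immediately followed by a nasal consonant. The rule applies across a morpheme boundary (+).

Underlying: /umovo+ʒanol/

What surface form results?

/u/ before nasal /m/ → [ũ]
/a/ before nasal /n/ → [ã]

[ũmovo+ʒãnol]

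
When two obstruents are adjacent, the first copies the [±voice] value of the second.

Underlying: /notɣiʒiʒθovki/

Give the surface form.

[nodɣiʒiʃθofki]

/t/ before /ɣ/ (voiced) → [d]
/ʒ/ before /θ/ (voiceless) → [ʃ]
/v/ before /k/ (voiceless) → [f]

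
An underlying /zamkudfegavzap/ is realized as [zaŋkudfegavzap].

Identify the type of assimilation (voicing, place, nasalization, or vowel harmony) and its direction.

place assimilation, regressive

/m/→[ŋ].
Each target copies a feature from the following segment, so the direction is regressive.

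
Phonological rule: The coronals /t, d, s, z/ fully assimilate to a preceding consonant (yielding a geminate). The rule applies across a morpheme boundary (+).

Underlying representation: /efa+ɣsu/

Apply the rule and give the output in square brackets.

/s/ after /ɣ/ → [ɣ] (total assimilation)

[efa+ɣɣu]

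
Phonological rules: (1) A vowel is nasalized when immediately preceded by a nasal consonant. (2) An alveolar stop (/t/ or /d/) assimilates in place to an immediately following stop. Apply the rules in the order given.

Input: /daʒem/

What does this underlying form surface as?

[daʒem]

Rule 1: no segment meets the rule's conditions; no change.
After rule 1: daʒem
Rule 2: no segment meets the rule's conditions; no change.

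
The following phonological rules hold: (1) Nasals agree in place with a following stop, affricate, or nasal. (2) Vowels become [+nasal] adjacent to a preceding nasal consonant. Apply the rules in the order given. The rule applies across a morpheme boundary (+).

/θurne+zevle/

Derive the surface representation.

Rule 1: no segment meets the rule's conditions; no change.
After rule 1: θurne+zevle
Rule 2: /e/ after nasal /n/ → [ẽ]

[θurnẽ+zevle]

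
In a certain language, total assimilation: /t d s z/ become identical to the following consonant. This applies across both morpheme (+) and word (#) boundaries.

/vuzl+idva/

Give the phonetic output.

/z/ before /l/ → [l] (total assimilation)
/d/ before /v/ → [v] (total assimilation)

[vull+ivva]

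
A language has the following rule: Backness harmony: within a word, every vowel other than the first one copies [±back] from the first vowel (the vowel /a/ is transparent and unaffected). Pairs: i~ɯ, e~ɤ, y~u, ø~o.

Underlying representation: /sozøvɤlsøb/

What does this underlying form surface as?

[sozovɤlsob]

/ø/ harmonizes with /o/ ([+back]) → [o]
/ø/ harmonizes with /o/ ([+back]) → [o]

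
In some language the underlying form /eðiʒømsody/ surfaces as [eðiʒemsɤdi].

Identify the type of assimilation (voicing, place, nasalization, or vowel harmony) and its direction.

/ø/→[e] /o/→[ɤ] /y/→[i].
Vowels agree with the first vowel, so the harmony is progressive.

vowel harmony, progressive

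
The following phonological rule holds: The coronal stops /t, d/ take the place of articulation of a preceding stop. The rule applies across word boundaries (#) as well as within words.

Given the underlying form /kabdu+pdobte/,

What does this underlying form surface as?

/d/ after /b/ (labial) → [b]
/d/ after /p/ (labial) → [b]
/t/ after /b/ (labial) → [p]

[kabbu+pbobpe]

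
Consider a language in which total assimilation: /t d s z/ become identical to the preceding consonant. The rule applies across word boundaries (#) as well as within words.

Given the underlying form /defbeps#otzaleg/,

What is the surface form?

[defbepp#ottaleg]

/s/ after /p/ → [p] (total assimilation)
/z/ after /t/ → [t] (total assimilation)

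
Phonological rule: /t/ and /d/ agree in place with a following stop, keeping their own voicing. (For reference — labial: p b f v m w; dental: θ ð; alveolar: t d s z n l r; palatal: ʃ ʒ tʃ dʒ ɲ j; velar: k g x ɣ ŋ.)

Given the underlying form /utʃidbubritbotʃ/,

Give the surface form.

/d/ before /b/ (labial) → [b]
/t/ before /b/ (labial) → [p]

[utʃibbubripbotʃ]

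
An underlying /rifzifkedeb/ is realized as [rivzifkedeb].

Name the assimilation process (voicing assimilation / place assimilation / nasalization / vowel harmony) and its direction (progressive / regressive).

/f/→[v].
Each target copies a feature from the following segment, so the direction is regressive.

voicing assimilation, regressive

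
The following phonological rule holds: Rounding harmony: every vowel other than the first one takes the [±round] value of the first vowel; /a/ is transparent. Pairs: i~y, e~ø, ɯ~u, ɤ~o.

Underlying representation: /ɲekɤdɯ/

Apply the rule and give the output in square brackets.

no segment meets the rule's conditions; no change.

[ɲekɤdɯ]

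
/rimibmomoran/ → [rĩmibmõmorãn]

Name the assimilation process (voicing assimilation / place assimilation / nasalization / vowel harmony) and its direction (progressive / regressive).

/i/→[ĩ] /o/→[õ] /a/→[ã].
Each target copies a feature from the following segment, so the direction is regressive.

nasalization, regressive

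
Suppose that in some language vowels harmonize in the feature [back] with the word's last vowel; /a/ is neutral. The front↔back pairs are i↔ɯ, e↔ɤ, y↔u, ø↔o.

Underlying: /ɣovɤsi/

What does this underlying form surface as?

/o/ harmonizes with /i/ ([-back]) → [ø]
/ɤ/ harmonizes with /i/ ([-back]) → [e]

[ɣøvesi]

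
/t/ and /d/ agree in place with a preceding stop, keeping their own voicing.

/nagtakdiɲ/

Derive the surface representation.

[nagkakgiɲ]

/t/ after /g/ (velar) → [k]
/d/ after /k/ (velar) → [g]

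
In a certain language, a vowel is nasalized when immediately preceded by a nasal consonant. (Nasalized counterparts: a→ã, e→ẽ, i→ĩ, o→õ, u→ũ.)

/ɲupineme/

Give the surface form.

[ɲũpinẽmẽ]

/u/ after nasal /ɲ/ → [ũ]
/e/ after nasal /n/ → [ẽ]
/e/ after nasal /m/ → [ẽ]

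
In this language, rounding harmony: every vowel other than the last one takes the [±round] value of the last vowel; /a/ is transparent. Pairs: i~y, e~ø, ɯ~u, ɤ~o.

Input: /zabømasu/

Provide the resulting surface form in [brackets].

[zabømasu]

no segment meets the rule's conditions; no change.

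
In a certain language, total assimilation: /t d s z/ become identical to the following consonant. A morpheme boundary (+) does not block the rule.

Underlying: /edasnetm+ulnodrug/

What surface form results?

/s/ before /n/ → [n] (total assimilation)
/t/ before /m/ → [m] (total assimilation)
/d/ before /r/ → [r] (total assimilation)

[edannemm+ulnorrug]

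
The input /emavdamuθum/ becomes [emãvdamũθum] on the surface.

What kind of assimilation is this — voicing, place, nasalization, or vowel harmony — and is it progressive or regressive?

nasalization, progressive

/a/→[ã] /u/→[ũ].
Each target copies a feature from the preceding segment, so the direction is progressive.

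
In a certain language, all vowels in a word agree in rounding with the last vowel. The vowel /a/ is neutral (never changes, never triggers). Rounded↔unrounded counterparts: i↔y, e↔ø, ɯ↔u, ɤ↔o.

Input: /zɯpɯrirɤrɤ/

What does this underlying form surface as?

[zɯpɯrirɤrɤ]

no segment meets the rule's conditions; no change.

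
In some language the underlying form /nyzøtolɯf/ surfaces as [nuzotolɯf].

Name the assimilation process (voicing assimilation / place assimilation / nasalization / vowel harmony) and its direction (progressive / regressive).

/y/→[u] /ø/→[o].
Vowels agree with the last vowel, so the harmony is regressive.

vowel harmony, regressive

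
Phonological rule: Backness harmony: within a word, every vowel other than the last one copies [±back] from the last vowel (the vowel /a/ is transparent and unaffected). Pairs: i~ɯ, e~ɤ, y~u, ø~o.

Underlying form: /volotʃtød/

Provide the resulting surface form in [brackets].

[vøløtʃtød]

/o/ harmonizes with /ø/ ([-back]) → [ø]
/o/ harmonizes with /ø/ ([-back]) → [ø]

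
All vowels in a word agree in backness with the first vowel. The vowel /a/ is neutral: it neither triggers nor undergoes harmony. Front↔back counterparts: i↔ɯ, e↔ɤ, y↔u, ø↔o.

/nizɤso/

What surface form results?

/ɤ/ harmonizes with /i/ ([-back]) → [e]
/o/ harmonizes with /i/ ([-back]) → [ø]

[nizesø]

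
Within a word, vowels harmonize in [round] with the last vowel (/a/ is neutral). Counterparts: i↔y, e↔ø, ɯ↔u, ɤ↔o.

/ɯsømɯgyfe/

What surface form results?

[ɯsemɯgife]

/ø/ harmonizes with /e/ ([-round]) → [e]
/y/ harmonizes with /e/ ([-round]) → [i]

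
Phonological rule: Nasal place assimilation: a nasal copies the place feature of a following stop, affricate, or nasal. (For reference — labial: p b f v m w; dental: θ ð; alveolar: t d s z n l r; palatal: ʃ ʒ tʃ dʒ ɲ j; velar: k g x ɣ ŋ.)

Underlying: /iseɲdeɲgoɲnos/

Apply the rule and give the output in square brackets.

[isendeŋgonnos]

/ɲ/ before /d/ (alveolar) → [n]
/ɲ/ before /g/ (velar) → [ŋ]
/ɲ/ before /n/ (alveolar) → [n]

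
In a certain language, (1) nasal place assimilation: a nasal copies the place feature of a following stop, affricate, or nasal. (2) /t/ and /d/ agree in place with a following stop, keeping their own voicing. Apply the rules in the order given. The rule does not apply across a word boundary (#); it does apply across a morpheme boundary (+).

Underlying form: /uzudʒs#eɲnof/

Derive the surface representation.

Rule 1: /ɲ/ before /n/ (alveolar) → [n]
After rule 1: uzudʒs#ennof
Rule 2: no segment meets the rule's conditions; no change.

[uzudʒs#ennof]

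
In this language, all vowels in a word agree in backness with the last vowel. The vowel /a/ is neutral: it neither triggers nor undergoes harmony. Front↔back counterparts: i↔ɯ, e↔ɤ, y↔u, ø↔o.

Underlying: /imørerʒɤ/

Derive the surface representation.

/i/ harmonizes with /ɤ/ ([+back]) → [ɯ]
/ø/ harmonizes with /ɤ/ ([+back]) → [o]
/e/ harmonizes with /ɤ/ ([+back]) → [ɤ]

[ɯmorɤrʒɤ]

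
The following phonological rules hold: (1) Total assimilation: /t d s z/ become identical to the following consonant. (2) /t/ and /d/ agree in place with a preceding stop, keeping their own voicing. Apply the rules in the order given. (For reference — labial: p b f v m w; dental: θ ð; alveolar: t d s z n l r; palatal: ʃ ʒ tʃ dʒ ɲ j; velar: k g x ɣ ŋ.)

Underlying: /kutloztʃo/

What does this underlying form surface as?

[kullotʃtʃo]

Rule 1: /t/ before /l/ → [l] (total assimilation)
Rule 1: /z/ before /tʃ/ → [tʃ] (total assimilation)
After rule 1: kullotʃtʃo
Rule 2: no segment meets the rule's conditions; no change.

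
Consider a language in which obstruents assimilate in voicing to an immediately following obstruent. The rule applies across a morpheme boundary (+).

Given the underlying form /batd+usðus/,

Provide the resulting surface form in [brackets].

/t/ before /d/ (voiced) → [d]
/s/ before /ð/ (voiced) → [z]

[badd+uzðus]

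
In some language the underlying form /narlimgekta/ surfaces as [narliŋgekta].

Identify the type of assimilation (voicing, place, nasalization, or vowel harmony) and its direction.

/m/→[ŋ].
Each target copies a feature from the following segment, so the direction is regressive.

place assimilation, regressive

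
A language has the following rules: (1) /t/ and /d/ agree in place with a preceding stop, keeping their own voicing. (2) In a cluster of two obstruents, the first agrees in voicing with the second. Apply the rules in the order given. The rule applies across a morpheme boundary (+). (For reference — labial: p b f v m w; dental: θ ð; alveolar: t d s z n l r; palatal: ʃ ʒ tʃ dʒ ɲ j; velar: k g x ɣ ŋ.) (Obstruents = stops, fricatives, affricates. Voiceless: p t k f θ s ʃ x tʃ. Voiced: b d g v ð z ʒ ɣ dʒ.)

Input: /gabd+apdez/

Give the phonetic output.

[gabb+abbez]

Rule 1: /d/ after /b/ (labial) → [b]
Rule 1: /d/ after /p/ (labial) → [b]
After rule 1: gabb+apbez
Rule 2: /p/ before /b/ (voiced) → [b]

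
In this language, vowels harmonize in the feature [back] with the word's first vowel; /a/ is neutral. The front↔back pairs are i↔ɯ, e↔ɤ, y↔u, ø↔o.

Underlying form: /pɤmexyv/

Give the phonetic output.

/e/ harmonizes with /ɤ/ ([+back]) → [ɤ]
/y/ harmonizes with /ɤ/ ([+back]) → [u]

[pɤmɤxuv]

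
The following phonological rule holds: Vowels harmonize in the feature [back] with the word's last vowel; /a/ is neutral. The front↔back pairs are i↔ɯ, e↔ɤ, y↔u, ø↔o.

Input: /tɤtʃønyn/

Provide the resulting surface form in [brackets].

/ɤ/ harmonizes with /y/ ([-back]) → [e]

[tetʃønyn]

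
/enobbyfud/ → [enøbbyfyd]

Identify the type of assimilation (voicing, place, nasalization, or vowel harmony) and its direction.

/o/→[ø] /u/→[y].
Vowels agree with the first vowel, so the harmony is progressive.

vowel harmony, progressive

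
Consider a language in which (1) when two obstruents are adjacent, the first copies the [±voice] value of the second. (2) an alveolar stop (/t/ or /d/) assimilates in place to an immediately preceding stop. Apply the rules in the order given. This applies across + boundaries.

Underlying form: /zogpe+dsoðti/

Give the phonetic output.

[zokpe+tsoθti]

Rule 1: /g/ before /p/ (voiceless) → [k]
Rule 1: /d/ before /s/ (voiceless) → [t]
Rule 1: /ð/ before /t/ (voiceless) → [θ]
After rule 1: zokpe+tsoθti
Rule 2: no segment meets the rule's conditions; no change.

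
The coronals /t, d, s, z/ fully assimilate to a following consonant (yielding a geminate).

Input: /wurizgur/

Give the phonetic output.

/z/ before /g/ → [g] (total assimilation)

[wuriggur]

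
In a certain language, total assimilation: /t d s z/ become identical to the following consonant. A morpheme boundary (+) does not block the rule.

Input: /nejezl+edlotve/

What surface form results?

/z/ before /l/ → [l] (total assimilation)
/d/ before /l/ → [l] (total assimilation)
/t/ before /v/ → [v] (total assimilation)

[nejell+ellovve]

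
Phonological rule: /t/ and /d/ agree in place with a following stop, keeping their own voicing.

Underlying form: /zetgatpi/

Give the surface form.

[zekgappi]

/t/ before /g/ (velar) → [k]
/t/ before /p/ (labial) → [p]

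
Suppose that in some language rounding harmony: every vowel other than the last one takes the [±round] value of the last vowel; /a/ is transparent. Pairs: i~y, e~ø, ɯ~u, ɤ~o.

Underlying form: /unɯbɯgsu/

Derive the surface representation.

/ɯ/ harmonizes with /u/ ([+round]) → [u]
/ɯ/ harmonizes with /u/ ([+round]) → [u]

[unubugsu]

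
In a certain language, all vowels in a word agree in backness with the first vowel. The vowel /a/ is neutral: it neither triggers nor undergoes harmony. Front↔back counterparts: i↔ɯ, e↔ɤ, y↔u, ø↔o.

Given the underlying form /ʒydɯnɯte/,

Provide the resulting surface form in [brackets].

/ɯ/ harmonizes with /y/ ([-back]) → [i]
/ɯ/ harmonizes with /y/ ([-back]) → [i]

[ʒydinite]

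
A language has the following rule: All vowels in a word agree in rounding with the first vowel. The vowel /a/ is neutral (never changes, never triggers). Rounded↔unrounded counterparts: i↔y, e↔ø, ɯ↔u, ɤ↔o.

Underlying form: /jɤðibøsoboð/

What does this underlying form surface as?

/ø/ harmonizes with /ɤ/ ([-round]) → [e]
/o/ harmonizes with /ɤ/ ([-round]) → [ɤ]
/o/ harmonizes with /ɤ/ ([-round]) → [ɤ]

[jɤðibesɤbɤð]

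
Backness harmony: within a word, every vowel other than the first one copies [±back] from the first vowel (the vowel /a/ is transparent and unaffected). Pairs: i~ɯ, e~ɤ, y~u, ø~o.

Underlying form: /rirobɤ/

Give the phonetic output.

/o/ harmonizes with /i/ ([-back]) → [ø]
/ɤ/ harmonizes with /i/ ([-back]) → [e]

[rirøbe]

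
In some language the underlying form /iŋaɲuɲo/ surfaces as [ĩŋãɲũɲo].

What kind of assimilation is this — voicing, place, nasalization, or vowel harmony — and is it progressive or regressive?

/i/→[ĩ] /a/→[ã] /u/→[ũ].
Each target copies a feature from the following segment, so the direction is regressive.

nasalization, regressive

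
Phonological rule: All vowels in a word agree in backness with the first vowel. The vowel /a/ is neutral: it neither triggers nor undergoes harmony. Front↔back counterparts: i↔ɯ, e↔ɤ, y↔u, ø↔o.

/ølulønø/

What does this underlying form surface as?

/u/ harmonizes with /ø/ ([-back]) → [y]

[ølylønø]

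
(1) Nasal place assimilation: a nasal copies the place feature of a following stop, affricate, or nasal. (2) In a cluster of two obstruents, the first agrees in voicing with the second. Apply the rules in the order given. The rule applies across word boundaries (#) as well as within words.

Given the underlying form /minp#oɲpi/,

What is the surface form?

Rule 1: /n/ before /p/ (labial) → [m]
Rule 1: /ɲ/ before /p/ (labial) → [m]
After rule 1: mimp#ompi
Rule 2: no segment meets the rule's conditions; no change.

[mimp#ompi]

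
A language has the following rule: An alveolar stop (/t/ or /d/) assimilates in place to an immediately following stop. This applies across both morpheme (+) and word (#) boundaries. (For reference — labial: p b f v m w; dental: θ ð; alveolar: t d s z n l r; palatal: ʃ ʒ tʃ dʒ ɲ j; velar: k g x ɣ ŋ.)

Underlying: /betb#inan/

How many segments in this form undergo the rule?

1

/t/ before /b/ (labial) → [p]
1 segment changes.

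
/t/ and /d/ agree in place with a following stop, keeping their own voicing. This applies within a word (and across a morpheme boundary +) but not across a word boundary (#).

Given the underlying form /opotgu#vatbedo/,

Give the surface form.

[opokgu#vapbedo]

/t/ before /g/ (velar) → [k]
/t/ before /b/ (labial) → [p]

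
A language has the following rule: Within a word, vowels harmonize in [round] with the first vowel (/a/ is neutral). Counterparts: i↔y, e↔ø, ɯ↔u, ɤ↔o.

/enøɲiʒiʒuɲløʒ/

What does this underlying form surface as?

/ø/ harmonizes with /e/ ([-round]) → [e]
/u/ harmonizes with /e/ ([-round]) → [ɯ]
/ø/ harmonizes with /e/ ([-round]) → [e]

[eneɲiʒiʒɯɲleʒ]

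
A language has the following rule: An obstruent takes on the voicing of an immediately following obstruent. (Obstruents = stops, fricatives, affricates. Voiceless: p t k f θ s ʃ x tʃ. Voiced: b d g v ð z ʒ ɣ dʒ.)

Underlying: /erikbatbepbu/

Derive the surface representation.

/k/ before /b/ (voiced) → [g]
/t/ before /b/ (voiced) → [d]
/p/ before /b/ (voiced) → [b]

[erigbadbebbu]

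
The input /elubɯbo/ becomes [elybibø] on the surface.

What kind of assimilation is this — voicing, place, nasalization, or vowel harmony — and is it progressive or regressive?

vowel harmony, progressive

/u/→[y] /ɯ/→[i] /o/→[ø].
Vowels agree with the first vowel, so the harmony is progressive.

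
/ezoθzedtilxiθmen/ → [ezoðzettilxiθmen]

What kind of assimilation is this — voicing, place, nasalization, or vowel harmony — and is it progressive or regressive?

/θ/→[ð] /d/→[t].
Each target copies a feature from the following segment, so the direction is regressive.

voicing assimilation, regressive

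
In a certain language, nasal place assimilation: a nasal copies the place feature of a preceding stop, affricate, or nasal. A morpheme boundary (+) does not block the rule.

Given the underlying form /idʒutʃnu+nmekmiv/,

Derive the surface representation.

/n/ after /tʃ/ (palatal) → [ɲ]
/m/ after /n/ (alveolar) → [n]
/m/ after /k/ (velar) → [ŋ]

[idʒutʃɲu+nnekŋiv]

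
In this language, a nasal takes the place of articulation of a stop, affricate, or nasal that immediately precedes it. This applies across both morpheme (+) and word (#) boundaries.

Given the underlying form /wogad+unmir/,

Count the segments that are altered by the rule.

/m/ after /n/ (alveolar) → [n]
1 segment changes.

1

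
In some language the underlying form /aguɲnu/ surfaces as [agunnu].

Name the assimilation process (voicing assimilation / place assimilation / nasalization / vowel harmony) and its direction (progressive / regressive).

/ɲ/→[n].
Each target copies a feature from the following segment, so the direction is regressive.

place assimilation, regressive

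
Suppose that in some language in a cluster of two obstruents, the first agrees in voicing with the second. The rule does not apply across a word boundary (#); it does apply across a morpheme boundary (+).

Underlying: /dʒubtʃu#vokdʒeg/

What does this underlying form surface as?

/b/ before /tʃ/ (voiceless) → [p]
/k/ before /dʒ/ (voiced) → [g]

[dʒuptʃu#vogdʒeg]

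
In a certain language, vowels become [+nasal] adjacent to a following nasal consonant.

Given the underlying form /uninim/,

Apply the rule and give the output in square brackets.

[ũnĩnĩm]

/u/ before nasal /n/ → [ũ]
/i/ before nasal /n/ → [ĩ]
/i/ before nasal /m/ → [ĩ]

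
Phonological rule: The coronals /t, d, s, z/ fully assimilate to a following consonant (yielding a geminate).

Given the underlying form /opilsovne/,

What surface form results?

[opilsovne]

no segment meets the rule's conditions; no change.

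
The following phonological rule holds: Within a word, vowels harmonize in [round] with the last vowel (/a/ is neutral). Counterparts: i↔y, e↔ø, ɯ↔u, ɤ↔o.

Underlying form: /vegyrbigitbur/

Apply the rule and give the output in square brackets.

/e/ harmonizes with /u/ ([+round]) → [ø]
/i/ harmonizes with /u/ ([+round]) → [y]
/i/ harmonizes with /u/ ([+round]) → [y]

[vøgyrbygytbur]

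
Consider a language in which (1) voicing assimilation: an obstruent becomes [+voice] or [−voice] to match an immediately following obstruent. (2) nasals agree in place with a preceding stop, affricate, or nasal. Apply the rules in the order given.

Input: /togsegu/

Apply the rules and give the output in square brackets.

Rule 1: /g/ before /s/ (voiceless) → [k]
After rule 1: toksegu
Rule 2: no segment meets the rule's conditions; no change.

[toksegu]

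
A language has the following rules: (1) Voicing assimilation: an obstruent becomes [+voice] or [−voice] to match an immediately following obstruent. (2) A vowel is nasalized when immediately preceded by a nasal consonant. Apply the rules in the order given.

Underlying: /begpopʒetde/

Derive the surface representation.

[bekpobʒedde]

Rule 1: /g/ before /p/ (voiceless) → [k]
Rule 1: /p/ before /ʒ/ (voiced) → [b]
Rule 1: /t/ before /d/ (voiced) → [d]
After rule 1: bekpobʒedde
Rule 2: no segment meets the rule's conditions; no change.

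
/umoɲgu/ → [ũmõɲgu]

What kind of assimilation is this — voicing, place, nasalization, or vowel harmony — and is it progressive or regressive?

/u/→[ũ] /o/→[õ].
Each target copies a feature from the following segment, so the direction is regressive.

nasalization, regressive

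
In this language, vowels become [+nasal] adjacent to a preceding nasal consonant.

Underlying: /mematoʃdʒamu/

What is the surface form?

/e/ after nasal /m/ → [ẽ]
/a/ after nasal /m/ → [ã]
/u/ after nasal /m/ → [ũ]

[mẽmãtoʃdʒamũ]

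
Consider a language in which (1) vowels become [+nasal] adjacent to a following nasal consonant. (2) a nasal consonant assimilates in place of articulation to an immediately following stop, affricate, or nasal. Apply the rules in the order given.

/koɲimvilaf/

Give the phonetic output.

[kõɲĩmvilaf]

Rule 1: /o/ before nasal /ɲ/ → [õ]
Rule 1: /i/ before nasal /m/ → [ĩ]
After rule 1: kõɲĩmvilaf
Rule 2: no segment meets the rule's conditions; no change.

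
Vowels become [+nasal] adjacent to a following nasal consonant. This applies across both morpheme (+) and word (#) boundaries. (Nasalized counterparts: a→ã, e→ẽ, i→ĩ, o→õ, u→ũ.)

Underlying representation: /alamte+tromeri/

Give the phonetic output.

[alãmte+trõmeri]

/a/ before nasal /m/ → [ã]
/o/ before nasal /m/ → [õ]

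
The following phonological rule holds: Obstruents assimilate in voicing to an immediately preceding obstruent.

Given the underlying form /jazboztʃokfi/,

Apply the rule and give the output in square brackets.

/tʃ/ after /z/ (voiced) → [dʒ]

[jazbozdʒokfi]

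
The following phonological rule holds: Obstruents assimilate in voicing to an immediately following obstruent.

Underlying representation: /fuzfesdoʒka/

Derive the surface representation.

/z/ before /f/ (voiceless) → [s]
/s/ before /d/ (voiced) → [z]
/ʒ/ before /k/ (voiceless) → [ʃ]

[fusfezdoʃka]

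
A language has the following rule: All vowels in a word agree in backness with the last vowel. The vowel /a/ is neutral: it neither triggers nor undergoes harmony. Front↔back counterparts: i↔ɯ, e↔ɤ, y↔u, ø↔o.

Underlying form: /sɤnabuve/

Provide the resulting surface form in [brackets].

[senabyve]

/ɤ/ harmonizes with /e/ ([-back]) → [e]
/u/ harmonizes with /e/ ([-back]) → [y]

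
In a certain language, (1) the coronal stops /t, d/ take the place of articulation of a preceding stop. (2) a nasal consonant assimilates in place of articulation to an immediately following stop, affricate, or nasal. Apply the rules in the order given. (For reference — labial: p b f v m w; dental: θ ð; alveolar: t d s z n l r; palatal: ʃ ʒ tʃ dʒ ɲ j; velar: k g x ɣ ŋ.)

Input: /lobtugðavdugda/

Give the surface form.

Rule 1: /t/ after /b/ (labial) → [p]
Rule 1: /d/ after /g/ (velar) → [g]
After rule 1: lobpugðavdugga
Rule 2: no segment meets the rule's conditions; no change.

[lobpugðavdugga]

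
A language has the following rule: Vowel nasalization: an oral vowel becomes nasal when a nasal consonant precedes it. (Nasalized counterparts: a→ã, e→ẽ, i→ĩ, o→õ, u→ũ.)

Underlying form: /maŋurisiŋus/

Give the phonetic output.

/a/ after nasal /m/ → [ã]
/u/ after nasal /ŋ/ → [ũ]
/u/ after nasal /ŋ/ → [ũ]

[mãŋũrisiŋũs]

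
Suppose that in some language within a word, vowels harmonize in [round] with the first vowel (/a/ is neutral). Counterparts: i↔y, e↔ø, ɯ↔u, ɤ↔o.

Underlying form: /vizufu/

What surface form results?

[vizɯfɯ]

/u/ harmonizes with /i/ ([-round]) → [ɯ]
/u/ harmonizes with /i/ ([-round]) → [ɯ]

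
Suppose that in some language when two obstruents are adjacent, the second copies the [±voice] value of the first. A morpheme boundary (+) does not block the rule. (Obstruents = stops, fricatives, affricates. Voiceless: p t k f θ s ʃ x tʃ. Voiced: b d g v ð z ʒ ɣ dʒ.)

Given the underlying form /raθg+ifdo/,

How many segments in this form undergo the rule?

/g/ after /θ/ (voiceless) → [k]
/d/ after /f/ (voiceless) → [t]
2 segments change.

2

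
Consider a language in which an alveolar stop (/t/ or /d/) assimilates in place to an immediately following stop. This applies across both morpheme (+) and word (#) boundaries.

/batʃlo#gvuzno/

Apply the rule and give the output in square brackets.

[batʃlo#gvuzno]

no segment meets the rule's conditions; no change.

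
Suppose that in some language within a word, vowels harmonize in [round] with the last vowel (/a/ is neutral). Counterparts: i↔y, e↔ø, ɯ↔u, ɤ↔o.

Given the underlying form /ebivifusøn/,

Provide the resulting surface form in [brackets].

[øbyvyfusøn]

/e/ harmonizes with /ø/ ([+round]) → [ø]
/i/ harmonizes with /ø/ ([+round]) → [y]
/i/ harmonizes with /ø/ ([+round]) → [y]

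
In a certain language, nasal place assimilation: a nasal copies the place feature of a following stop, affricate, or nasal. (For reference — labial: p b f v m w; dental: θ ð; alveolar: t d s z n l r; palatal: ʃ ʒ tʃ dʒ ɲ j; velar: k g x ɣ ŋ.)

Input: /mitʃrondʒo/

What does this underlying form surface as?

[mitʃroɲdʒo]

/n/ before /dʒ/ (palatal) → [ɲ]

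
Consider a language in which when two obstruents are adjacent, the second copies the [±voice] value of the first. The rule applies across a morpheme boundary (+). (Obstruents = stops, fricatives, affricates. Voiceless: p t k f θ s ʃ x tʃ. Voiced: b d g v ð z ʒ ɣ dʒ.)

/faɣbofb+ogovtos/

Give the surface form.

[faɣbofp+ogovdos]

/b/ after /f/ (voiceless) → [p]
/t/ after /v/ (voiced) → [d]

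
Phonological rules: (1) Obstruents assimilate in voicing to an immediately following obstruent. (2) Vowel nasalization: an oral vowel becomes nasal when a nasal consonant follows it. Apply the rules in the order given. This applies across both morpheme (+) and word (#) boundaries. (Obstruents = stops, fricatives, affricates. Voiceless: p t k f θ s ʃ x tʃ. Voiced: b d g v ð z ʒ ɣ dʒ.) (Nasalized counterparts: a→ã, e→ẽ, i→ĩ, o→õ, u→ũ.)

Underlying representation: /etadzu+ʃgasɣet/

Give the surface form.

Rule 1: /ʃ/ before /g/ (voiced) → [ʒ]
Rule 1: /s/ before /ɣ/ (voiced) → [z]
After rule 1: etadzu+ʒgazɣet
Rule 2: no segment meets the rule's conditions; no change.

[etadzu+ʒgazɣet]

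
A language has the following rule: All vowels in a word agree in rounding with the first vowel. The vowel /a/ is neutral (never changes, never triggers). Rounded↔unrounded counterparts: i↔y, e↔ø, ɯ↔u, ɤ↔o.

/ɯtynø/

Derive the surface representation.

/y/ harmonizes with /ɯ/ ([-round]) → [i]
/ø/ harmonizes with /ɯ/ ([-round]) → [e]

[ɯtine]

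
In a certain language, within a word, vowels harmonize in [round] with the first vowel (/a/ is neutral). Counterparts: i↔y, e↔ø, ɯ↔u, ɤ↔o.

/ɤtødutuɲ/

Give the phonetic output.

[ɤtedɯtɯɲ]

/ø/ harmonizes with /ɤ/ ([-round]) → [e]
/u/ harmonizes with /ɤ/ ([-round]) → [ɯ]
/u/ harmonizes with /ɤ/ ([-round]) → [ɯ]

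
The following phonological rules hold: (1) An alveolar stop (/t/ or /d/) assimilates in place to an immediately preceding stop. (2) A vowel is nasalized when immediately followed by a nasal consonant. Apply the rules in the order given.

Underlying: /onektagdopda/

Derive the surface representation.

Rule 1: /t/ after /k/ (velar) → [k]
Rule 1: /d/ after /g/ (velar) → [g]
Rule 1: /d/ after /p/ (labial) → [b]
After rule 1: onekkaggopba
Rule 2: /o/ before nasal /n/ → [õ]

[õnekkaggopba]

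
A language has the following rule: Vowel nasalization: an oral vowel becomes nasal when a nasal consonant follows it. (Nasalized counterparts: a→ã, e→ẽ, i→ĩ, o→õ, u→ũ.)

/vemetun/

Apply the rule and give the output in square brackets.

/e/ before nasal /m/ → [ẽ]
/u/ before nasal /n/ → [ũ]

[vẽmetũn]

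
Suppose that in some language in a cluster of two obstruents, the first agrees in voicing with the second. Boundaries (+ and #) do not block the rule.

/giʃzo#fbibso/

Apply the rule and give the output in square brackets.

[giʒzo#vbipso]

/ʃ/ before /z/ (voiced) → [ʒ]
/f/ before /b/ (voiced) → [v]
/b/ before /s/ (voiceless) → [p]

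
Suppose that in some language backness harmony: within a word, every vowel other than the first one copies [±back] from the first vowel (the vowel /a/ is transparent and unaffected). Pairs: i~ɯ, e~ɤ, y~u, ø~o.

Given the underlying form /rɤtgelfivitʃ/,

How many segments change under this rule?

3

/e/ harmonizes with /ɤ/ ([+back]) → [ɤ]
/i/ harmonizes with /ɤ/ ([+back]) → [ɯ]
/i/ harmonizes with /ɤ/ ([+back]) → [ɯ]
3 segments change.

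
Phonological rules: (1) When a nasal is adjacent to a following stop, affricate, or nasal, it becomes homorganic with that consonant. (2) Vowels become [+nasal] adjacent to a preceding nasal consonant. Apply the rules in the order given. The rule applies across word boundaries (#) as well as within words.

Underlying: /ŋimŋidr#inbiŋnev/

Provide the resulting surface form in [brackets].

[ŋĩŋŋĩdr#imbinnẽv]

Rule 1: /m/ before /ŋ/ (velar) → [ŋ]
Rule 1: /n/ before /b/ (labial) → [m]
Rule 1: /ŋ/ before /n/ (alveolar) → [n]
After rule 1: ŋiŋŋidr#imbinnev
Rule 2: /i/ after nasal /ŋ/ → [ĩ]
Rule 2: /i/ after nasal /ŋ/ → [ĩ]
Rule 2: /e/ after nasal /n/ → [ẽ]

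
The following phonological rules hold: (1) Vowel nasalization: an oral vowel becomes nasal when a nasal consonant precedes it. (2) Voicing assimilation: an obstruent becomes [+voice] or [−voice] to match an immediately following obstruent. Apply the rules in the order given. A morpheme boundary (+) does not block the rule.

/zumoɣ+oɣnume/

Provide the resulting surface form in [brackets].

Rule 1: /o/ after nasal /m/ → [õ]
Rule 1: /u/ after nasal /n/ → [ũ]
Rule 1: /e/ after nasal /m/ → [ẽ]
After rule 1: zumõɣ+oɣnũmẽ
Rule 2: no segment meets the rule's conditions; no change.

[zumõɣ+oɣnũmẽ]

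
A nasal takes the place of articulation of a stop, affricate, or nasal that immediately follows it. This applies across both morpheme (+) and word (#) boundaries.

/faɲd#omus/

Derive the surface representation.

/ɲ/ before /d/ (alveolar) → [n]

[fand#omus]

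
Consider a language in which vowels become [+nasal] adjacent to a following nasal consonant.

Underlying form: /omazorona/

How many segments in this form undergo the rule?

/o/ before nasal /m/ → [õ]
/o/ before nasal /n/ → [õ]
2 segments change.

2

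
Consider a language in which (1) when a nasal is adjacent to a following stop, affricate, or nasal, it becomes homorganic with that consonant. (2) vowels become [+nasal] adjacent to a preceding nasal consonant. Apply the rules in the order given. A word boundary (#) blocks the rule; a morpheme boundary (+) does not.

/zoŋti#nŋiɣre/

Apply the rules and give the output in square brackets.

Rule 1: /ŋ/ before /t/ (alveolar) → [n]
Rule 1: /n/ before /ŋ/ (velar) → [ŋ]
After rule 1: zonti#ŋŋiɣre
Rule 2: /i/ after nasal /ŋ/ → [ĩ]

[zonti#ŋŋĩɣre]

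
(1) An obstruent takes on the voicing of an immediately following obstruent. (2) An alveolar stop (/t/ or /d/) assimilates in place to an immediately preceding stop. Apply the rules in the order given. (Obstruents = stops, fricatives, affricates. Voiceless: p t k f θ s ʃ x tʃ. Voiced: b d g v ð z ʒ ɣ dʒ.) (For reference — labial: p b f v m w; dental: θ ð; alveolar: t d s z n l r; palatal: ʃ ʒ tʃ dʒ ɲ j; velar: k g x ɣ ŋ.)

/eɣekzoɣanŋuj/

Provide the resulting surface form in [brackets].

Rule 1: /k/ before /z/ (voiced) → [g]
After rule 1: eɣegzoɣanŋuj
Rule 2: no segment meets the rule's conditions; no change.

[eɣegzoɣanŋuj]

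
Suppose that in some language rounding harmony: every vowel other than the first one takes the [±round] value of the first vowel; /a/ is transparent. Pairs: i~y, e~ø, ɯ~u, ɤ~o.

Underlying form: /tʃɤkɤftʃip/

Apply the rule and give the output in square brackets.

[tʃɤkɤftʃip]

no segment meets the rule's conditions; no change.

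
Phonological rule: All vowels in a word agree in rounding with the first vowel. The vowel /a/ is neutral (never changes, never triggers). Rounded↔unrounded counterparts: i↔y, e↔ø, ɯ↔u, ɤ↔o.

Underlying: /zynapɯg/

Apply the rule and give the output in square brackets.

/ɯ/ harmonizes with /y/ ([+round]) → [u]

[zynapug]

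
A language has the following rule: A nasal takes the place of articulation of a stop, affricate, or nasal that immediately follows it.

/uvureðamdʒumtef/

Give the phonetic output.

/m/ before /dʒ/ (palatal) → [ɲ]
/m/ before /t/ (alveolar) → [n]

[uvureðaɲdʒuntef]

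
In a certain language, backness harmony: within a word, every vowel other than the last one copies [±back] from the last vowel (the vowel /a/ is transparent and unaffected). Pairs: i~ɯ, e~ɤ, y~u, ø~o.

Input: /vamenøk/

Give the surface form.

no segment meets the rule's conditions; no change.

[vamenøk]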